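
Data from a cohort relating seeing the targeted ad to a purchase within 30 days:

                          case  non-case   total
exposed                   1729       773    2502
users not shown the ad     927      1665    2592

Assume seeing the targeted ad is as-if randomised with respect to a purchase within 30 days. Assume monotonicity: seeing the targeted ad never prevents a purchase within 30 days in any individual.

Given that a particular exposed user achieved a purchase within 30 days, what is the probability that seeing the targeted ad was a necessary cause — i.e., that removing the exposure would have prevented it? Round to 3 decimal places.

p₁ = P(outcome | exposed) = 1729/2502 = 0.69105
p₀ = P(outcome | unexposed) = 927/2592 = 0.35764
Under exogeneity and monotonicity, PN = (p₁ − p₀)/p₁.
PN = (0.69105 − 0.35764) / 0.69105 ≈ 0.4825

PN ≈ 0.482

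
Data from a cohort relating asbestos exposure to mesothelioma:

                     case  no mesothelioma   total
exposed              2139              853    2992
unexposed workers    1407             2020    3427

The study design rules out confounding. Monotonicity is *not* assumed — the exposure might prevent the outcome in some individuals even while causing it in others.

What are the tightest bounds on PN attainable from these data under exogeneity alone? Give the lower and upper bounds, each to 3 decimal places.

0.426 ≤ PN ≤ 0.824

p₁ = P(outcome | exposed) = 2139/2992 = 0.71491
p₀ = P(outcome | unexposed) = 1407/3427 = 0.41056
Under exogeneity alone the bounds on PN are max{0,(p₁−p₀)/p₁} ≤ PN ≤ min{1,(1−p₀)/p₁}.
  lower = (p₁ − p₀)/p₁ = 0.30434 / 0.71491 ≈ 0.4257
  upper = min{1, (1 − p₀)/p₁} = 0.58944 / 0.71491 ≈ 0.8245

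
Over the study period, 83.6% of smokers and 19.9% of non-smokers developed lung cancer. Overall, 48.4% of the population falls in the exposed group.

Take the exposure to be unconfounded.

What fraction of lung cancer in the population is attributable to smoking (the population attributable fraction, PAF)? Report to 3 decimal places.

PAF ≈ 0.608

p₁ = 0.836, p₀ = 0.199.
Overall risk P(Y=1) = π·p₁ + (1−π)·p₀ = 0.484×0.836 + 0.516×0.199 = 0.50731.
Under exogeneity, PAF = [P(Y=1) − p₀] / P(Y=1).
PAF = (0.50731 − 0.199) / 0.50731 ≈ 0.6077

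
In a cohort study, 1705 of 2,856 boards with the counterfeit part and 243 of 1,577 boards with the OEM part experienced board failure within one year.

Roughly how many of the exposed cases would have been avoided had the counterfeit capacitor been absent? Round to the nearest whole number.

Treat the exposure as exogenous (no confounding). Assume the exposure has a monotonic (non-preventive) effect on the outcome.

about 1265 cases

p₁ = P(outcome | exposed) = 1705/2856 = 0.59699
p₀ = P(outcome | unexposed) = 243/1577 = 0.15409
PN = (p₁ − p₀)/p₁ = (0.59699 − 0.15409) / 0.59699 ≈ 0.74189.
Attributable cases ≈ PN × (exposed cases) = 0.74189 × 1705 ≈ 1264.92.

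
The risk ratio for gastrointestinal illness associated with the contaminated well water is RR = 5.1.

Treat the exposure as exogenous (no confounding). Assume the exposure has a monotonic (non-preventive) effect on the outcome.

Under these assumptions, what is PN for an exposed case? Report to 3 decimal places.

Under exogeneity and monotonicity, PN = (RR − 1) / RR = 1 − 1/RR.
PN = (5.1 − 1) / 5.1 = 4.1 / 5.1 ≈ 0.8039

PN ≈ 0.804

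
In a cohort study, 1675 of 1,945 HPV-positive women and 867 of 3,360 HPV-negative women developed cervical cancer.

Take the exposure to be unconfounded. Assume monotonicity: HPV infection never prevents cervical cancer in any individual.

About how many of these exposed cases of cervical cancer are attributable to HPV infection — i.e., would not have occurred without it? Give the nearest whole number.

about 1173 cases

p₁ = P(outcome | exposed) = 1675/1945 = 0.86118
p₀ = P(outcome | unexposed) = 867/3360 = 0.25804
PN = (p₁ − p₀)/p₁ = (0.86118 − 0.25804) / 0.86118 ≈ 0.70037.
Attributable cases ≈ PN × (exposed cases) = 0.70037 × 1675 ≈ 1173.12.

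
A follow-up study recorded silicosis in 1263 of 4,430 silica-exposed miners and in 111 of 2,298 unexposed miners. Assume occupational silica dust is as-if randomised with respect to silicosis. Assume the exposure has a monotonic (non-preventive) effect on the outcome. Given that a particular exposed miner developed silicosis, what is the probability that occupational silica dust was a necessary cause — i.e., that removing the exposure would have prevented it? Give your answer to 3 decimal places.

PN ≈ 0.831

p₁ = P(outcome | exposed) = 1263/4430 = 0.2851
p₀ = P(outcome | unexposed) = 111/2298 = 0.048303
Under exogeneity and monotonicity, PN = (p₁ − p₀) / p₁.
PN = (0.2851 − 0.048303) / 0.2851 = 0.2368 / 0.2851 ≈ 0.8306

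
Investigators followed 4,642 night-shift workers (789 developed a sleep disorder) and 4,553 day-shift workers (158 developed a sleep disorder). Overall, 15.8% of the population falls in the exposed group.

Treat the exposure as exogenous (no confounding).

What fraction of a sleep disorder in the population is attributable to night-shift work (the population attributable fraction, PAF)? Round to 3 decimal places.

PAF ≈ 0.381

p₁ = P(outcome | exposed) = 789/4642 = 0.16997
p₀ = P(outcome | unexposed) = 158/4553 = 0.034702
Overall risk P(Y=1) = π·p₁ + (1−π)·p₀ = 0.158×0.16997 + 0.842×0.034702 = 0.056075.
Under exogeneity, PAF = [P(Y=1) − p₀] / P(Y=1).
PAF = (0.056075 − 0.034702) / 0.056075 ≈ 0.3811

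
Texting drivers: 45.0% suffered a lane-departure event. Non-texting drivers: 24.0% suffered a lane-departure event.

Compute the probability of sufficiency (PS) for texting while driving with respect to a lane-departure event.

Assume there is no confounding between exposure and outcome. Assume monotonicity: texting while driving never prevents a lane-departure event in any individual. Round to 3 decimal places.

PS ≈ 0.276

p₁ = 0.45, p₀ = 0.24.
Under exogeneity and monotonicity, PS = (p₁ − p₀) / (1 − p₀).
PS = (0.45 − 0.24) / (1 − 0.24) = 0.21 / 0.76 ≈ 0.2763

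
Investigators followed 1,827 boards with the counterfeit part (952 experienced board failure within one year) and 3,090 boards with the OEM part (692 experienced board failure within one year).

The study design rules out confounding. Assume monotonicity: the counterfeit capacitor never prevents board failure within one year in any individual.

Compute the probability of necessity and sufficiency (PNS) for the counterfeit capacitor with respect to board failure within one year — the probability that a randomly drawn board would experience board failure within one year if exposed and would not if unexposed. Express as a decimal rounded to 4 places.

PNS ≈ 0.2971

p₁ = P(outcome | exposed) = 952/1827 = 0.52107
p₀ = P(outcome | unexposed) = 692/3090 = 0.22395
Under exogeneity and monotonicity, PNS = p₁ − p₀.
PNS = 0.52107 − 0.22395 = 0.29712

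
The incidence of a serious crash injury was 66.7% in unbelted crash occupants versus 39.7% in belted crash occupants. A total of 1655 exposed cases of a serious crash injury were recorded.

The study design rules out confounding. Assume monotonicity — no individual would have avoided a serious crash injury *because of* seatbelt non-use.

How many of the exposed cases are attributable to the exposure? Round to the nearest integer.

p₁ = 0.667, p₀ = 0.397.
PN = (p₁ − p₀)/p₁ = (0.667 − 0.397) / 0.667 ≈ 0.40480.
Attributable cases ≈ PN × (exposed cases) = 0.40480 × 1655 ≈ 669.94.

about 670 cases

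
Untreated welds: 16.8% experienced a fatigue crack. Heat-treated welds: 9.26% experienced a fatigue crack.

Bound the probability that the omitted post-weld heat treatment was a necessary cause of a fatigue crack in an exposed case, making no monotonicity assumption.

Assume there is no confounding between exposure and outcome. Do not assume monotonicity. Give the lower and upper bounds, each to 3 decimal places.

p₁ = 0.168, p₀ = 0.0926.
Under exogeneity alone the bounds on PN are max{0,(p₁−p₀)/p₁} ≤ PN ≤ min{1,(1−p₀)/p₁}.
  lower = (p₁ − p₀)/p₁ = 0.0754 / 0.168 ≈ 0.4488
  upper = min{1, (1 − p₀)/p₁} = 0.9074 / 0.168 ≈ 5.4012 → capped at 1

0.449 ≤ PN ≤ 1.000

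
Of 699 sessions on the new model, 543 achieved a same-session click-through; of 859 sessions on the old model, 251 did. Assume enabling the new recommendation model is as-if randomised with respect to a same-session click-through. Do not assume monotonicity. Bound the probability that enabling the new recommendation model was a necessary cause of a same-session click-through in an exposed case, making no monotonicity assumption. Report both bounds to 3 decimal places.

p₁ = P(outcome | exposed) = 543/699 = 0.77682
p₀ = P(outcome | unexposed) = 251/859 = 0.2922
Under exogeneity alone the bounds on PN are max{0,(p₁−p₀)/p₁} ≤ PN ≤ min{1,(1−p₀)/p₁}.
  lower = (p₁ − p₀)/p₁ = 0.48462 / 0.77682 ≈ 0.6239
  upper = min{1, (1 − p₀)/p₁} = 0.7078 / 0.77682 ≈ 0.9111

0.624 ≤ PN ≤ 0.911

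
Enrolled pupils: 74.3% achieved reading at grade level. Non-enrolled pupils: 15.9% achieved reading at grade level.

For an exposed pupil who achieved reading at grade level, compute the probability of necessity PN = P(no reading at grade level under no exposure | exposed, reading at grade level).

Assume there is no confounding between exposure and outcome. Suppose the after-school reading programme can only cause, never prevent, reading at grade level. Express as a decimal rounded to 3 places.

p₁ = 0.743, p₀ = 0.159.
Under exogeneity and monotonicity, PN = (p₁ − p₀) / p₁.
PN = (0.743 − 0.159) / 0.743 = 0.584 / 0.743 ≈ 0.7860

PN ≈ 0.786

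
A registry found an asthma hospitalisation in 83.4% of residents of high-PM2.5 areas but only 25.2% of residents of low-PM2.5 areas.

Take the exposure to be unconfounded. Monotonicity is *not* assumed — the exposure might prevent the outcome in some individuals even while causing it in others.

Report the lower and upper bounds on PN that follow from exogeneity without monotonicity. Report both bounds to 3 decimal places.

p₁ = 0.834, p₀ = 0.252.
Under exogeneity alone the bounds on PN are max{0,(p₁−p₀)/p₁} ≤ PN ≤ min{1,(1−p₀)/p₁}.
  lower = (p₁ − p₀)/p₁ = 0.582 / 0.834 ≈ 0.6978
  upper = min{1, (1 − p₀)/p₁} = 0.748 / 0.834 ≈ 0.8969

0.698 ≤ PN ≤ 0.897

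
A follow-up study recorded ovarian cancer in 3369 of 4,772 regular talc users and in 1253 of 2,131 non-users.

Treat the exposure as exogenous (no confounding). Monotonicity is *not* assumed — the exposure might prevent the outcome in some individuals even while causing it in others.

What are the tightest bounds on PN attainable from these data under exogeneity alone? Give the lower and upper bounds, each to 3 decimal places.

p₁ = P(outcome | exposed) = 3369/4772 = 0.70599
p₀ = P(outcome | unexposed) = 1253/2131 = 0.58799
Under exogeneity alone the bounds on PN are max{0,(p₁−p₀)/p₁} ≤ PN ≤ min{1,(1−p₀)/p₁}.
  lower = (p₁ − p₀)/p₁ = 0.11801 / 0.70599 ≈ 0.1671
  upper = min{1, (1 − p₀)/p₁} = 0.41201 / 0.70599 ≈ 0.5836

0.167 ≤ PN ≤ 0.584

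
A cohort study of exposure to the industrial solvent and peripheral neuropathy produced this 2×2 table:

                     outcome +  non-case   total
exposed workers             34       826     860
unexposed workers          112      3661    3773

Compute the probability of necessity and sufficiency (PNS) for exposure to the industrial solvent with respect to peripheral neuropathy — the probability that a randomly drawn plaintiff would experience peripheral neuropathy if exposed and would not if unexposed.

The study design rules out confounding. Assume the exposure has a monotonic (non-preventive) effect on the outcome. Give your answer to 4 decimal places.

p₁ = P(outcome | exposed) = 34/860 = 0.039535
p₀ = P(outcome | unexposed) = 112/3773 = 0.029685
Under exogeneity and monotonicity, PNS = p₁ − p₀.
PNS = 0.039535 − 0.029685 = 0.0098503

PNS ≈ 0.0099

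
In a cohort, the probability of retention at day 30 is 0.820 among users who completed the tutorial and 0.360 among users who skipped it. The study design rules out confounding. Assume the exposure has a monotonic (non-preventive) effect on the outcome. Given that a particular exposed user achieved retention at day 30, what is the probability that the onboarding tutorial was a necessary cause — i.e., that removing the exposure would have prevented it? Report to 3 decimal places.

Let p₁ = 0.82, p₀ = 0.36.
Under exogeneity and monotonicity, PN = (p₁ − p₀) / p₁.
PN = (0.82 − 0.36) / 0.82 = 0.46 / 0.82 ≈ 0.5610

PN ≈ 0.561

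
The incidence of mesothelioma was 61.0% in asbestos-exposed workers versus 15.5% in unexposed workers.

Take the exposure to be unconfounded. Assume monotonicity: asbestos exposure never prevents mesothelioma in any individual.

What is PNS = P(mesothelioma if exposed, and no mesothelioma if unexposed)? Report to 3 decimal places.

PNS ≈ 0.455

p₁ = 0.61, p₀ = 0.155.
Under exogeneity and monotonicity, PNS = p₁ − p₀.
PNS = 0.61 − 0.155 = 0.455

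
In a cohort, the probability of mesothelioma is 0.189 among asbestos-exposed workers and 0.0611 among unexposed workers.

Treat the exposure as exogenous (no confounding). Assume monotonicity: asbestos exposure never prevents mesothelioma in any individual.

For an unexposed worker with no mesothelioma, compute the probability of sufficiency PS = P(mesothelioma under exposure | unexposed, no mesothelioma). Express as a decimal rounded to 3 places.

Let p₁ = 0.189, p₀ = 0.0611.
Under exogeneity and monotonicity, PS = (p₁ − p₀) / (1 − p₀).
PS = (0.189 − 0.0611) / (1 − 0.0611) = 0.1279 / 0.9389 ≈ 0.1362

PS ≈ 0.136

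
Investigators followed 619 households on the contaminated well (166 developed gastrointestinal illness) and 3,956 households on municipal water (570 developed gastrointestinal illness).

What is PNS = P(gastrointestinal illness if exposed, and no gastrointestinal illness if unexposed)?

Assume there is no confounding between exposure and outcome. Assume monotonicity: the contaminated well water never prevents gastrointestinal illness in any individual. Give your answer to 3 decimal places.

PNS ≈ 0.124

p₁ = P(outcome | exposed) = 166/619 = 0.26817
p₀ = P(outcome | unexposed) = 570/3956 = 0.14408
Under exogeneity and monotonicity, PNS = p₁ − p₀.
PNS = 0.26817 − 0.14408 = 0.12409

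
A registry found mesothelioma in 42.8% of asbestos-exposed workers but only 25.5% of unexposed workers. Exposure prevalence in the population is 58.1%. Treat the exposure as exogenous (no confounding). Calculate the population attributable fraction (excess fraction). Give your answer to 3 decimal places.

p₁ = 0.428, p₀ = 0.255.
Overall risk P(Y=1) = π·p₁ + (1−π)·p₀ = 0.581×0.428 + 0.419×0.255 = 0.35551.
Under exogeneity, PAF = [P(Y=1) − p₀] / P(Y=1).
PAF = (0.35551 − 0.255) / 0.35551 ≈ 0.2827

PAF ≈ 0.283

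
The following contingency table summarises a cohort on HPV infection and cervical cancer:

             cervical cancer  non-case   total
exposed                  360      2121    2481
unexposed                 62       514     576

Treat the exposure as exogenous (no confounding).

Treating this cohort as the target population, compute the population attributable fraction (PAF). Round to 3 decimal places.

PAF ≈ 0.220

p₁ = P(outcome | exposed) = 360/2481 = 0.1451
p₀ = P(outcome | unexposed) = 62/576 = 0.10764
Exposure prevalence π = 2481/3057 = 0.81158; overall risk P(Y=1) = 0.13804.
Under exogeneity, PAF = [P(Y=1) − p₀]/P(Y=1).
PAF = (0.13804 − 0.10764) / 0.13804 ≈ 0.2203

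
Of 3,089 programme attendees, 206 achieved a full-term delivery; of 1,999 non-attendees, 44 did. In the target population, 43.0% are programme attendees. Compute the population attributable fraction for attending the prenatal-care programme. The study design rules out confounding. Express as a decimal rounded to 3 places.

p₁ = P(outcome | exposed) = 206/3089 = 0.066688
p₀ = P(outcome | unexposed) = 44/1999 = 0.022011
Overall risk P(Y=1) = π·p₁ + (1−π)·p₀ = 0.43×0.066688 + 0.57×0.022011 = 0.041222.
Under exogeneity, PAF = [P(Y=1) − p₀] / P(Y=1).
PAF = (0.041222 − 0.022011) / 0.041222 ≈ 0.4660

PAF ≈ 0.466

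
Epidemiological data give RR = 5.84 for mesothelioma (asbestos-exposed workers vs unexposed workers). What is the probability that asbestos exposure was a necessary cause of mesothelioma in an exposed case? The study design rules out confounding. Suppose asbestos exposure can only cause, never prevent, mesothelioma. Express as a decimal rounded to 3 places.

PN ≈ 0.829

Under exogeneity and monotonicity, PN = (RR − 1) / RR = 1 − 1/RR.
PN = (5.84 − 1) / 5.84 = 4.84 / 5.84 ≈ 0.8288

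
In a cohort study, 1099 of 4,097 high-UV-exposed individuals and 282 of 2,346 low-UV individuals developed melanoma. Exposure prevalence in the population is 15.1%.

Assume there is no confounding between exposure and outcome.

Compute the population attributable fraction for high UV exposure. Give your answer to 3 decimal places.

p₁ = P(outcome | exposed) = 1099/4097 = 0.26825
p₀ = P(outcome | unexposed) = 282/2346 = 0.1202
Overall risk P(Y=1) = π·p₁ + (1−π)·p₀ = 0.151×0.26825 + 0.849×0.1202 = 0.14256.
Under exogeneity, PAF = [P(Y=1) − p₀] / P(Y=1).
PAF = (0.14256 − 0.1202) / 0.14256 ≈ 0.1568

PAF ≈ 0.157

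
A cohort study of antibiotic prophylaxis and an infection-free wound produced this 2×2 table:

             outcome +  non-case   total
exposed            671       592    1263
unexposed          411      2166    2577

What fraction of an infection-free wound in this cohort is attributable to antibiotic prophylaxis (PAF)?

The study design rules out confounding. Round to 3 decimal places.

PAF ≈ 0.434

p₁ = P(outcome | exposed) = 671/1263 = 0.53127
p₀ = P(outcome | unexposed) = 411/2577 = 0.15949
Exposure prevalence π = 1263/3840 = 0.32891; overall risk P(Y=1) = 0.28177.
Under exogeneity, PAF = [P(Y=1) − p₀]/P(Y=1).
PAF = (0.28177 − 0.15949) / 0.28177 ≈ 0.4340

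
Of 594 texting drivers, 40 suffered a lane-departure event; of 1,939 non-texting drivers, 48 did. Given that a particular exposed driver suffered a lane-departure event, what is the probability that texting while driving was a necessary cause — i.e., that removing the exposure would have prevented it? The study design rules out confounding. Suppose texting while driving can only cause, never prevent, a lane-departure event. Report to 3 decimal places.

p₁ = P(outcome | exposed) = 40/594 = 0.06734
p₀ = P(outcome | unexposed) = 48/1939 = 0.024755
Under exogeneity and monotonicity, PN = (p₁ − p₀) / p₁.
PN = (0.06734 − 0.024755) / 0.06734 = 0.042585 / 0.06734 ≈ 0.6324

PN ≈ 0.632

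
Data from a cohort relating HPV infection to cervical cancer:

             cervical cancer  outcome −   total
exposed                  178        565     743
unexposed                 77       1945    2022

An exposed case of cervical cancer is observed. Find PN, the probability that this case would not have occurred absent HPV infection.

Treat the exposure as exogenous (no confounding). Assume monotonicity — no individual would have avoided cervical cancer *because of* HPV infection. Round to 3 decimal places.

p₁ = P(outcome | exposed) = 178/743 = 0.23957
p₀ = P(outcome | unexposed) = 77/2022 = 0.038081
Under exogeneity and monotonicity, PN = (p₁ − p₀)/p₁.
PN = (0.23957 − 0.038081) / 0.23957 ≈ 0.8410

PN ≈ 0.841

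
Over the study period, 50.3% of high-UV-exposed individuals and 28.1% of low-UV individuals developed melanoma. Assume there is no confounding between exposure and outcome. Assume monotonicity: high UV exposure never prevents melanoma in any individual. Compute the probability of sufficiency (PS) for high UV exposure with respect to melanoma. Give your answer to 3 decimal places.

p₁ = 0.503, p₀ = 0.281.
Under exogeneity and monotonicity, PS = (p₁ − p₀) / (1 − p₀).
PS = (0.503 − 0.281) / (1 − 0.281) = 0.222 / 0.719 ≈ 0.3088

PS ≈ 0.309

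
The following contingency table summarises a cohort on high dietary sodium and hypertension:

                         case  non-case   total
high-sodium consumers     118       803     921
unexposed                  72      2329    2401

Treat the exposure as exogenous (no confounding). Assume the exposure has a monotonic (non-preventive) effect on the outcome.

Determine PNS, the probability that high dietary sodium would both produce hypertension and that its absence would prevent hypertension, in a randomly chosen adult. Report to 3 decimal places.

p₁ = P(outcome | exposed) = 118/921 = 0.12812
p₀ = P(outcome | unexposed) = 72/2401 = 0.029988
Under exogeneity and monotonicity, PNS = p₁ − p₀.
PNS = 0.12812 − 0.029988 = 0.098134

PNS ≈ 0.098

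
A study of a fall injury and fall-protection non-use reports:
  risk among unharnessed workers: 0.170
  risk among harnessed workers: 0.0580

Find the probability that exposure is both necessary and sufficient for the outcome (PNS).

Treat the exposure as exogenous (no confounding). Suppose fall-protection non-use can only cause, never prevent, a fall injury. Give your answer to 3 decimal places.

Let p₁ = 0.17, p₀ = 0.058.
Under exogeneity and monotonicity, PNS = p₁ − p₀.
PNS = 0.17 − 0.058 = 0.112

PNS ≈ 0.112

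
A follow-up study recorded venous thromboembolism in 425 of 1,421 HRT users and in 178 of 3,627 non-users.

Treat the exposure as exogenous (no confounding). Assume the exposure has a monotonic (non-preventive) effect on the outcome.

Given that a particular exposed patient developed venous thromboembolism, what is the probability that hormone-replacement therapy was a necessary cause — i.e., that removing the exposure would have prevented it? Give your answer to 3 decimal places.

PN ≈ 0.836

p₁ = P(outcome | exposed) = 425/1421 = 0.29909
p₀ = P(outcome | unexposed) = 178/3627 = 0.049076
Under exogeneity and monotonicity, PN = (p₁ − p₀) / p₁.
PN = (0.29909 − 0.049076) / 0.29909 = 0.25001 / 0.29909 ≈ 0.8359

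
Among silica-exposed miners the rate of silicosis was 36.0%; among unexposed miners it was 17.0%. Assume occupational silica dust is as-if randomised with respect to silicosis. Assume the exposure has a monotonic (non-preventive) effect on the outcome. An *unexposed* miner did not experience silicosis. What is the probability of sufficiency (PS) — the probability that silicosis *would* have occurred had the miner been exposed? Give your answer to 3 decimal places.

p₁ = 0.36, p₀ = 0.17.
Under exogeneity and monotonicity, PS = (p₁ − p₀) / (1 − p₀).
PS = (0.36 − 0.17) / (1 − 0.17) = 0.19 / 0.83 ≈ 0.2289

PS ≈ 0.229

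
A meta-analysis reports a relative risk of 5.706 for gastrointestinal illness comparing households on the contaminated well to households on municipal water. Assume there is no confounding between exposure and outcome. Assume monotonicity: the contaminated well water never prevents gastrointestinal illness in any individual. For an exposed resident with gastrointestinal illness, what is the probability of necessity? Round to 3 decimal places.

Under exogeneity and monotonicity, PN = (RR − 1) / RR = 1 − 1/RR.
PN = (5.706 − 1) / 5.706 = 4.706 / 5.706 ≈ 0.8247

PN ≈ 0.825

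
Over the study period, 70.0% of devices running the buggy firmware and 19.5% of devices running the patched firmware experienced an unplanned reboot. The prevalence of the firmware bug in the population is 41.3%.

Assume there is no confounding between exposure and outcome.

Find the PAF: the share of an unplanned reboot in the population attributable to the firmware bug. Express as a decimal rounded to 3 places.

PAF ≈ 0.517

p₁ = 0.7, p₀ = 0.195.
Overall risk P(Y=1) = π·p₁ + (1−π)·p₀ = 0.413×0.7 + 0.587×0.195 = 0.40356.
Under exogeneity, PAF = [P(Y=1) − p₀] / P(Y=1).
PAF = (0.40356 − 0.195) / 0.40356 ≈ 0.5168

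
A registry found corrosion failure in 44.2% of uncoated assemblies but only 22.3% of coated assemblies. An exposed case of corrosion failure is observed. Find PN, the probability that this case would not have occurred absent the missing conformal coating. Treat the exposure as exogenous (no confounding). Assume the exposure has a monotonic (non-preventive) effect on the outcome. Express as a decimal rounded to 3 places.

p₁ = 0.442, p₀ = 0.223.
Under exogeneity and monotonicity, PN = (p₁ − p₀) / p₁.
PN = (0.442 − 0.223) / 0.442 = 0.219 / 0.442 ≈ 0.4955

PN ≈ 0.495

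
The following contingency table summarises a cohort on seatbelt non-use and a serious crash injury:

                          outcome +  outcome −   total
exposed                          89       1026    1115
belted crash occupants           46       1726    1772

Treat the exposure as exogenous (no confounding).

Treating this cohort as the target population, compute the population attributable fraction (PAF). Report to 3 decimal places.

p₁ = P(outcome | exposed) = 89/1115 = 0.079821
p₀ = P(outcome | unexposed) = 46/1772 = 0.025959
Exposure prevalence π = 1115/2887 = 0.38621; overall risk P(Y=1) = 0.046761.
Under exogeneity, PAF = [P(Y=1) − p₀]/P(Y=1).
PAF = (0.046761 − 0.025959) / 0.046761 ≈ 0.4449

PAF ≈ 0.445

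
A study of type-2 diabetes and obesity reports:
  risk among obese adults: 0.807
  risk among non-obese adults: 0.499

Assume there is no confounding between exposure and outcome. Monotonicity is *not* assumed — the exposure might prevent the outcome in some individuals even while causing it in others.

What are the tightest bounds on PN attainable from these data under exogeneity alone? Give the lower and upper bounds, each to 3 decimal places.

0.382 ≤ PN ≤ 0.621

Let p₁ = 0.807, p₀ = 0.499.
Under exogeneity alone the bounds on PN are max{0,(p₁−p₀)/p₁} ≤ PN ≤ min{1,(1−p₀)/p₁}.
  lower = (p₁ − p₀)/p₁ = 0.308 / 0.807 ≈ 0.3817
  upper = min{1, (1 − p₀)/p₁} = 0.501 / 0.807 ≈ 0.6208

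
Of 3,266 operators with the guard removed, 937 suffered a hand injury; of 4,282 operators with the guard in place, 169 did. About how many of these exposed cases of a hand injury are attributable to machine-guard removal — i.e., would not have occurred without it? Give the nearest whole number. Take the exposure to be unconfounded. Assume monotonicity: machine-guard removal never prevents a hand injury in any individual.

about 808 cases

p₁ = P(outcome | exposed) = 937/3266 = 0.2869
p₀ = P(outcome | unexposed) = 169/4282 = 0.039468
PN = (p₁ − p₀)/p₁ = (0.2869 − 0.039468) / 0.2869 ≈ 0.86243.
Attributable cases ≈ PN × (exposed cases) = 0.86243 × 937 ≈ 808.10.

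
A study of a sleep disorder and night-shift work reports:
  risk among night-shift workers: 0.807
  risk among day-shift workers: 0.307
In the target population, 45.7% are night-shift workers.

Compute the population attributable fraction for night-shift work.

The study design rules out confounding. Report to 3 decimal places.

PAF ≈ 0.427

Let p₁ = 0.807, p₀ = 0.307.
Overall risk P(Y=1) = π·p₁ + (1−π)·p₀ = 0.457×0.807 + 0.543×0.307 = 0.5355.
Under exogeneity, PAF = [P(Y=1) − p₀] / P(Y=1).
PAF = (0.5355 − 0.307) / 0.5355 ≈ 0.4267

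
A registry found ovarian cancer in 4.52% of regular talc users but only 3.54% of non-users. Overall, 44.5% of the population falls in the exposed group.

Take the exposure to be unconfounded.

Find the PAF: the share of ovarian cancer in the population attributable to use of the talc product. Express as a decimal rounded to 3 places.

p₁ = 0.0452, p₀ = 0.0354.
Overall risk P(Y=1) = π·p₁ + (1−π)·p₀ = 0.445×0.0452 + 0.555×0.0354 = 0.039761.
Under exogeneity, PAF = [P(Y=1) − p₀] / P(Y=1).
PAF = (0.039761 − 0.0354) / 0.039761 ≈ 0.1097

PAF ≈ 0.110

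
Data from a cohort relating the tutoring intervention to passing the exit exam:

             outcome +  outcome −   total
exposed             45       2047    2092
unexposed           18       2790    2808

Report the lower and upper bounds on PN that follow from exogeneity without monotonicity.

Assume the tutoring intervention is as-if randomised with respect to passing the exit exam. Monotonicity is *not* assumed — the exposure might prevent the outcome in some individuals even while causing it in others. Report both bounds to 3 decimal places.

p₁ = P(outcome | exposed) = 45/2092 = 0.021511
p₀ = P(outcome | unexposed) = 18/2808 = 0.0064103
Under exogeneity alone the bounds on PN are max{0,(p₁−p₀)/p₁} ≤ PN ≤ min{1,(1−p₀)/p₁}.
  lower = (p₁ − p₀)/p₁ = 0.0151 / 0.021511 ≈ 0.7020
  upper = min{1, (1 − p₀)/p₁} = 0.99359 / 0.021511 ≈ 46.1909 → capped at 1

0.702 ≤ PN ≤ 1.000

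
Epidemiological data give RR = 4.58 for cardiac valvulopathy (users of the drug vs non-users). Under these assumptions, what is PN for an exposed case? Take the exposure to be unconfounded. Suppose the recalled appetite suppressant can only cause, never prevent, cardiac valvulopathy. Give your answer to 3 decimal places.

PN ≈ 0.782

Under exogeneity and monotonicity, PN = (RR − 1) / RR = 1 − 1/RR.
PN = (4.58 − 1) / 4.58 = 3.58 / 4.58 ≈ 0.7817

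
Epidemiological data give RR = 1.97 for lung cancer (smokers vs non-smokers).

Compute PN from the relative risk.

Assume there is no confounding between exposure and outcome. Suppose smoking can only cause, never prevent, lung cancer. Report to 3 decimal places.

PN ≈ 0.492

Under exogeneity and monotonicity, PN = (RR − 1) / RR = 1 − 1/RR.
PN = (1.97 − 1) / 1.97 = 0.97 / 1.97 ≈ 0.4924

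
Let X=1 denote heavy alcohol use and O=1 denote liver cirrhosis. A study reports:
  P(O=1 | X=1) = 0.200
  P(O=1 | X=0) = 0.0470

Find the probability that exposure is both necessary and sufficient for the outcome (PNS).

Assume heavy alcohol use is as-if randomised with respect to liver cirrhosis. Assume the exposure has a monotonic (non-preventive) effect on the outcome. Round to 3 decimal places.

PNS ≈ 0.153

Let p₁ = 0.2, p₀ = 0.047.
Under exogeneity and monotonicity, PNS = p₁ − p₀.
PNS = 0.2 − 0.047 = 0.153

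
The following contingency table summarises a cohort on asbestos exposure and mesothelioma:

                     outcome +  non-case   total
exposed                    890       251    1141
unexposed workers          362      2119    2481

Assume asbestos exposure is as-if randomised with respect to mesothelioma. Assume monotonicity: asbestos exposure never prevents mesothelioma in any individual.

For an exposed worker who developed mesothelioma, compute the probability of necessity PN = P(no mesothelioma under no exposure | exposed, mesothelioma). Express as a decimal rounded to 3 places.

p₁ = P(outcome | exposed) = 890/1141 = 0.78002
p₀ = P(outcome | unexposed) = 362/2481 = 0.14591
Under exogeneity and monotonicity, PN = (p₁ − p₀)/p₁.
PN = (0.78002 − 0.14591) / 0.78002 ≈ 0.8129

PN ≈ 0.813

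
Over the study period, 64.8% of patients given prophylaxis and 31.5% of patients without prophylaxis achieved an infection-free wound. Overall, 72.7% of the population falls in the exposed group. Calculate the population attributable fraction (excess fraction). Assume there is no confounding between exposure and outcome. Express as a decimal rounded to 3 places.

p₁ = 0.648, p₀ = 0.315.
Overall risk P(Y=1) = π·p₁ + (1−π)·p₀ = 0.727×0.648 + 0.273×0.315 = 0.55709.
Under exogeneity, PAF = [P(Y=1) − p₀] / P(Y=1).
PAF = (0.55709 − 0.315) / 0.55709 ≈ 0.4346

PAF ≈ 0.435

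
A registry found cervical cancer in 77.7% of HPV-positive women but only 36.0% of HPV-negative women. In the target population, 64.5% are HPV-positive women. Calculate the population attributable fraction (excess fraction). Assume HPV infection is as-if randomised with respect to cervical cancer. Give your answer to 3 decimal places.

p₁ = 0.777, p₀ = 0.36.
Overall risk P(Y=1) = π·p₁ + (1−π)·p₀ = 0.645×0.777 + 0.355×0.36 = 0.62897.
Under exogeneity, PAF = [P(Y=1) − p₀] / P(Y=1).
PAF = (0.62897 − 0.36) / 0.62897 ≈ 0.4276

PAF ≈ 0.428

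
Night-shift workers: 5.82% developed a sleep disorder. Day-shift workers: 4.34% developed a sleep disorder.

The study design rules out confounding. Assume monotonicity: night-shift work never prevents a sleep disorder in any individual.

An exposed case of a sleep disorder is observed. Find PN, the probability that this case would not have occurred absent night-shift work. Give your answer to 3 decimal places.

PN ≈ 0.254

p₁ = 0.0582, p₀ = 0.0434.
Under exogeneity and monotonicity, PN = (p₁ − p₀) / p₁.
PN = (0.0582 − 0.0434) / 0.0582 = 0.0148 / 0.0582 ≈ 0.2543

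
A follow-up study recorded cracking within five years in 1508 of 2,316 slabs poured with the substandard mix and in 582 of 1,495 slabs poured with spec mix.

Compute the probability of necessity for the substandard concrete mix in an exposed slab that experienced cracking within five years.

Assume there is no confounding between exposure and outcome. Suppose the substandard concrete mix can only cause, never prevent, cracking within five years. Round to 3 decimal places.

p₁ = P(outcome | exposed) = 1508/2316 = 0.65112
p₀ = P(outcome | unexposed) = 582/1495 = 0.3893
Under exogeneity and monotonicity, PN = (p₁ − p₀) / p₁.
PN = (0.65112 − 0.3893) / 0.65112 = 0.26182 / 0.65112 ≈ 0.4021

PN ≈ 0.402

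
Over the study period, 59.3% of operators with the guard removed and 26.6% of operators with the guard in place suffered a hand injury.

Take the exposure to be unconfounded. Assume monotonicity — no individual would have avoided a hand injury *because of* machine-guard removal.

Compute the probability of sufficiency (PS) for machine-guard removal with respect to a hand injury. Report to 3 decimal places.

PS ≈ 0.446

p₁ = 0.593, p₀ = 0.266.
Under exogeneity and monotonicity, PS = (p₁ − p₀) / (1 − p₀).
PS = (0.593 − 0.266) / (1 − 0.266) = 0.327 / 0.734 ≈ 0.4455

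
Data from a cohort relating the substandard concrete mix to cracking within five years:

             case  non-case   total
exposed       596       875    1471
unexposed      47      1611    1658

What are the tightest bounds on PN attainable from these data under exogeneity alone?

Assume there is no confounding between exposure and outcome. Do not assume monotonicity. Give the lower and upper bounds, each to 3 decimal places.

0.930 ≤ PN ≤ 1.000

p₁ = P(outcome | exposed) = 596/1471 = 0.40517
p₀ = P(outcome | unexposed) = 47/1658 = 0.028347
Under exogeneity alone the bounds on PN are max{0,(p₁−p₀)/p₁} ≤ PN ≤ min{1,(1−p₀)/p₁}.
  lower = (p₁ − p₀)/p₁ = 0.37682 / 0.40517 ≈ 0.9300
  upper = min{1, (1 − p₀)/p₁} = 0.97165 / 0.40517 ≈ 2.3982 → capped at 1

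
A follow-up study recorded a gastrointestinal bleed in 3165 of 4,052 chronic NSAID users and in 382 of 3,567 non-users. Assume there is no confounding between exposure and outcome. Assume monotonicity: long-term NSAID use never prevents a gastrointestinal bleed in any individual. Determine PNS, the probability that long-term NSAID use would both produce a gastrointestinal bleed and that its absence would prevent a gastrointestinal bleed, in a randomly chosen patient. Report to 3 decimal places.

PNS ≈ 0.674

p₁ = P(outcome | exposed) = 3165/4052 = 0.7811
p₀ = P(outcome | unexposed) = 382/3567 = 0.10709
Under exogeneity and monotonicity, PNS = p₁ − p₀.
PNS = 0.7811 − 0.10709 = 0.674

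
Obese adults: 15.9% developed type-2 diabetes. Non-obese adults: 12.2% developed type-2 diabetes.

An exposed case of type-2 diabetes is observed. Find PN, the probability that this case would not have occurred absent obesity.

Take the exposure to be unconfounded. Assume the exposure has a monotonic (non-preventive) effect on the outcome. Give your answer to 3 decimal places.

PN ≈ 0.233

p₁ = 0.159, p₀ = 0.122.
Under exogeneity and monotonicity, PN = (p₁ − p₀) / p₁.
PN = (0.159 − 0.122) / 0.159 = 0.037 / 0.159 ≈ 0.2327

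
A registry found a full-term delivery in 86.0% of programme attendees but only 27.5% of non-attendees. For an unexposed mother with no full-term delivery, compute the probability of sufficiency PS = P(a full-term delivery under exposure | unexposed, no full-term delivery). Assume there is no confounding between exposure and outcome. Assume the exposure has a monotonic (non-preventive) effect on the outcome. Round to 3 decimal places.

PS ≈ 0.807

p₁ = 0.86, p₀ = 0.275.
Under exogeneity and monotonicity, PS = (p₁ − p₀) / (1 − p₀).
PS = (0.86 − 0.275) / (1 − 0.275) = 0.585 / 0.725 ≈ 0.8069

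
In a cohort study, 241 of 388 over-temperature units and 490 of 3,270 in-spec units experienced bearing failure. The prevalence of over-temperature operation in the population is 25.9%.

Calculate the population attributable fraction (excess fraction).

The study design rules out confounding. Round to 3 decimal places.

PAF ≈ 0.449

p₁ = P(outcome | exposed) = 241/388 = 0.62113
p₀ = P(outcome | unexposed) = 490/3270 = 0.14985
Overall risk P(Y=1) = π·p₁ + (1−π)·p₀ = 0.259×0.62113 + 0.741×0.14985 = 0.27191.
Under exogeneity, PAF = [P(Y=1) − p₀] / P(Y=1).
PAF = (0.27191 − 0.14985) / 0.27191 ≈ 0.4489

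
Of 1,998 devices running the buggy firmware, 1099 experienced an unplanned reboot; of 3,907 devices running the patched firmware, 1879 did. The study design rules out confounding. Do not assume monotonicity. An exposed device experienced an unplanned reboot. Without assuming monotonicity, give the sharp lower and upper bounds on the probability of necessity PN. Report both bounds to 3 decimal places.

0.126 ≤ PN ≤ 0.944

p₁ = P(outcome | exposed) = 1099/1998 = 0.55005
p₀ = P(outcome | unexposed) = 1879/3907 = 0.48093
Under exogeneity alone the bounds on PN are max{0,(p₁−p₀)/p₁} ≤ PN ≤ min{1,(1−p₀)/p₁}.
  lower = (p₁ − p₀)/p₁ = 0.069118 / 0.55005 ≈ 0.1257
  upper = min{1, (1 − p₀)/p₁} = 0.51907 / 0.55005 ≈ 0.9437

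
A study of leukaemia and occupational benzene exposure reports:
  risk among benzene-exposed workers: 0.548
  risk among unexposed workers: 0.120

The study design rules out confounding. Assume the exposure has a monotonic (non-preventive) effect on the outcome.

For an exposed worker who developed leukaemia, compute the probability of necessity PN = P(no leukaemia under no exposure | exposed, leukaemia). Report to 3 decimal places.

Let p₁ = 0.548, p₀ = 0.12.
Under exogeneity and monotonicity, PN = (p₁ − p₀) / p₁.
PN = (0.548 − 0.12) / 0.548 = 0.428 / 0.548 ≈ 0.7810

PN ≈ 0.781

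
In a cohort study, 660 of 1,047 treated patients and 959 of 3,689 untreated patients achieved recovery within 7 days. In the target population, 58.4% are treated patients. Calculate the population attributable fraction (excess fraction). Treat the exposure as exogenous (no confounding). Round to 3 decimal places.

p₁ = P(outcome | exposed) = 660/1047 = 0.63037
p₀ = P(outcome | unexposed) = 959/3689 = 0.25996
Overall risk P(Y=1) = π·p₁ + (1−π)·p₀ = 0.584×0.63037 + 0.416×0.25996 = 0.47628.
Under exogeneity, PAF = [P(Y=1) − p₀] / P(Y=1).
PAF = (0.47628 − 0.25996) / 0.47628 ≈ 0.4542

PAF ≈ 0.454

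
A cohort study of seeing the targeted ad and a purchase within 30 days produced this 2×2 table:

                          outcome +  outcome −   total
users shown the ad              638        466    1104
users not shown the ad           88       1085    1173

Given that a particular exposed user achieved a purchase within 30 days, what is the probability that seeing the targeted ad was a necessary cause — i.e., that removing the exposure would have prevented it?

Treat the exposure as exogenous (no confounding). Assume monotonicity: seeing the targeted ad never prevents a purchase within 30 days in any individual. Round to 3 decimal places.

p₁ = P(outcome | exposed) = 638/1104 = 0.5779
p₀ = P(outcome | unexposed) = 88/1173 = 0.075021
Under exogeneity and monotonicity, PN = (p₁ − p₀) / p₁.
PN = (0.5779 − 0.075021) / 0.5779 = 0.50288 / 0.5779 ≈ 0.8702

PN ≈ 0.870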